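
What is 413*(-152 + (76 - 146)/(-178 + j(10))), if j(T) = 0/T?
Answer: -5572609/89 ≈ -62614.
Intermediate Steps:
j(T) = 0
413*(-152 + (76 - 146)/(-178 + j(10))) = 413*(-152 + (76 - 146)/(-178 + 0)) = 413*(-152 - 70/(-178)) = 413*(-152 - 70*(-1/178)) = 413*(-152 + 35/89) = 413*(-13493/89) = -5572609/89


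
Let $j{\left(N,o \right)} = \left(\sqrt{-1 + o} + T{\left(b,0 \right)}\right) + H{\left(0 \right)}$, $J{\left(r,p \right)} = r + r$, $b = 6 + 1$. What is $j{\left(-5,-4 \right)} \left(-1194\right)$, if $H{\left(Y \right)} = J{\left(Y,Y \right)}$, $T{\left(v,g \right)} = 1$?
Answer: $-1194 - 1194 i \sqrt{5} \approx -1194.0 - 2669.9 i$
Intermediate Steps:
$b = 7$
$J{\left(r,p \right)} = 2 r$
$H{\left(Y \right)} = 2 Y$
$j{\left(N,o \right)} = 1 + \sqrt{-1 + o}$ ($j{\left(N,o \right)} = \left(\sqrt{-1 + o} + 1\right) + 2 \cdot 0 = \left(1 + \sqrt{-1 + o}\right) + 0 = 1 + \sqrt{-1 + o}$)
$j{\left(-5,-4 \right)} \left(-1194\right) = \left(1 + \sqrt{-1 - 4}\right) \left(-1194\right) = \left(1 + \sqrt{-5}\right) \left(-1194\right) = \left(1 + i \sqrt{5}\right) \left(-1194\right) = -1194 - 1194 i \sqrt{5}$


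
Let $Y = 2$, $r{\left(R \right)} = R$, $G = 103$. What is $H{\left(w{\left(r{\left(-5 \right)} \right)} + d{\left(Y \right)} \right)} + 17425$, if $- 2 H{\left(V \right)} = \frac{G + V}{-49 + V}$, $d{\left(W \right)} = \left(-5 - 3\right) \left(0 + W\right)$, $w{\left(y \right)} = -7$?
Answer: $\frac{156830}{9} \approx 17426.0$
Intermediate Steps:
$d{\left(W \right)} = - 8 W$
$H{\left(V \right)} = - \frac{103 + V}{2 \left(-49 + V\right)}$ ($H{\left(V \right)} = - \frac{\left(103 + V\right) \frac{1}{-49 + V}}{2} = - \frac{\frac{1}{-49 + V} \left(103 + V\right)}{2} = - \frac{103 + V}{2 \left(-49 + V\right)}$)
$H{\left(w{\left(r{\left(-5 \right)} \right)} + d{\left(Y \right)} \right)} + 17425 = \frac{-103 - \left(-7 - 16\right)}{2 \left(-49 - 23\right)} + 17425 = \frac{-103 - -23}{2 \left(-49 - 23\right)} + 17425 = \frac{-103 + 23}{2 \left(-72\right)} + 17425 = \frac{1}{2} \left(- \frac{1}{72}\right) \left(-80\right) + 17425 = \frac{5}{9} + 17425 = \frac{156830}{9}$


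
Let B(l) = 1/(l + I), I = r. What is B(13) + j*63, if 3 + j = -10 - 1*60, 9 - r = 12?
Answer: -45989/10 ≈ -4598.9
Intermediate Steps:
r = -3 (r = 9 - 1*12 = 9 - 12 = -3)
I = -3
j = -73 (j = -3 + (-10 - 1*60) = -3 + (-10 - 60) = -3 - 70 = -73)
B(l) = 1/(-3 + l) (B(l) = 1/(l - 3) = 1/(-3 + l))
B(13) + j*63 = 1/(-3 + 13) - 73*63 = 1/10 - 4599 = ⅒ - 4599 = -45989/10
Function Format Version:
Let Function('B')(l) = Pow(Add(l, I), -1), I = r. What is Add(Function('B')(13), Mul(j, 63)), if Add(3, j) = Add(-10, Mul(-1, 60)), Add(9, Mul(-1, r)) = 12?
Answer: Rational(-45989, 10) ≈ -4598.9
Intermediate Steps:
r = -3 (r = Add(9, Mul(-1, 12)) = Add(9, -12) = -3)
I = -3
j = -73 (j = Add(-3, Add(-10, Mul(-1, 60))) = Add(-3, Add(-10, -60)) = Add(-3, -70) = -73)
Function('B')(l) = Pow(Add(-3, l), -1) (Function('B')(l) = Pow(Add(l, -3), -1) = Pow(Add(-3, l), -1))
Add(Function('B')(13), Mul(j, 63)) = Add(Pow(Add(-3, 13), -1), Mul(-73, 63)) = Add(Pow(10, -1), -4599) = Add(Rational(1, 10), -4599) = Rational(-45989, 10)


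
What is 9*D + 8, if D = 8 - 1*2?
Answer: 62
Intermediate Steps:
D = 6 (D = 8 - 2 = 6)
9*D + 8 = 9*6 + 8 = 54 + 8 = 62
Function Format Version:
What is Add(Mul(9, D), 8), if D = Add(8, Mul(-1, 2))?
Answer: 62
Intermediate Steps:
D = 6 (D = Add(8, -2) = 6)
Add(Mul(9, D), 8) = Add(Mul(9, 6), 8) = Add(54, 8) = 62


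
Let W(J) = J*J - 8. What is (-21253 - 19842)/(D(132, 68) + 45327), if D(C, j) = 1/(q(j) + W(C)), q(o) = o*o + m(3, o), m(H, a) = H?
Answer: -905857085/999143062 ≈ -0.90663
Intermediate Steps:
q(o) = 3 + o² (q(o) = o*o + 3 = o² + 3 = 3 + o²)
W(J) = -8 + J² (W(J) = J² - 8 = -8 + J²)
D(C, j) = 1/(-5 + C² + j²) (D(C, j) = 1/((3 + j²) + (-8 + C²)) = 1/(-5 + C² + j²))
(-21253 - 19842)/(D(132, 68) + 45327) = (-21253 - 19842)/(1/(-5 + 132² + 68²) + 45327) = -41095/(1/(-5 + 17424 + 4624) + 45327) = -41095/(1/22043 + 45327) = -41095/999143062/22043 = -41095*22043/999143062 = -905857085/999143062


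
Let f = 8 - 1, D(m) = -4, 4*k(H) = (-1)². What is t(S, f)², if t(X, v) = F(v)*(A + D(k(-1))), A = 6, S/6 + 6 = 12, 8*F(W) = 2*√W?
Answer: 7/4 ≈ 1.7500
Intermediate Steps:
F(W) = √W/4 (F(W) = (2*√W)/8 = √W/4)
S = 36 (S = -36 + 6*12 = -36 + 72 = 36)
k(H) = ¼ (k(H) = (¼)*(-1)² = (¼)*1 = ¼)
f = 7
t(X, v) = √v/2 (t(X, v) = (√v/4)*(6 - 4) = (√v/4)*2 = √v/2)
t(S, f)² = (√7/2)² = 7/4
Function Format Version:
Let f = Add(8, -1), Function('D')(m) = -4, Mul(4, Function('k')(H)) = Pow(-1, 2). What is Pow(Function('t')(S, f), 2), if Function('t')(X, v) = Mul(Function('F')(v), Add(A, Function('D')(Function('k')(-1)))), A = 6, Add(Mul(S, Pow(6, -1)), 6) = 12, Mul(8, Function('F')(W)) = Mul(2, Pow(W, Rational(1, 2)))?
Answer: Rational(7, 4) ≈ 1.7500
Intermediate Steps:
Function('F')(W) = Mul(Rational(1, 4), Pow(W, Rational(1, 2))) (Function('F')(W) = Mul(Rational(1, 8), Mul(2, Pow(W, Rational(1, 2)))) = Mul(Rational(1, 4), Pow(W, Rational(1, 2))))
S = 36 (S = Add(-36, Mul(6, 12)) = Add(-36, 72) = 36)
Function('k')(H) = Rational(1, 4) (Function('k')(H) = Mul(Rational(1, 4), Pow(-1, 2)) = Mul(Rational(1, 4), 1) = Rational(1, 4))
f = 7
Function('t')(X, v) = Mul(Rational(1, 2), Pow(v, Rational(1, 2))) (Function('t')(X, v) = Mul(Mul(Rational(1, 4), Pow(v, Rational(1, 2))), Add(6, -4)) = Mul(Mul(Rational(1, 4), Pow(v, Rational(1, 2))), 2) = Mul(Rational(1, 2), Pow(v, Rational(1, 2))))
Pow(Function('t')(S, f), 2) = Pow(Mul(Rational(1, 2), Pow(7, Rational(1, 2))), 2) = Rational(7, 4)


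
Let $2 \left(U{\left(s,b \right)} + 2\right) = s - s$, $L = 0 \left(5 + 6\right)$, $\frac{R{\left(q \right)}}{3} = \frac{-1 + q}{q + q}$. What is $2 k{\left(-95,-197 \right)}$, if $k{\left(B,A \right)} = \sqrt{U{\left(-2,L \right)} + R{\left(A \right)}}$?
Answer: $\frac{2 i \sqrt{19109}}{197} \approx 1.4034 i$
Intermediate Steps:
$R{\left(q \right)} = \frac{3 \left(-1 + q\right)}{2 q}$ ($R{\left(q \right)} = 3 \frac{-1 + q}{q + q} = 3 \frac{-1 + q}{2 q} = \frac{3 \left(-1 + q\right)}{2 q}$)
$L = 0$ ($L = 0 \cdot 11 = 0$)
$U{\left(s,b \right)} = -2$ ($U{\left(s,b \right)} = -2 + \frac{s - s}{2} = -2 + \frac{1}{2} \cdot 0 = -2 + 0 = -2$)
$k{\left(B,A \right)} = \sqrt{-2 + \frac{3 \left(-1 + A\right)}{2 A}}$
$2 k{\left(-95,-197 \right)} = 2 \frac{\sqrt{2} \sqrt{\frac{-3 - -197}{-197}}}{2} = 2 \frac{\sqrt{2} \sqrt{- \frac{-3 + 197}{197}}}{2} = 2 \frac{\sqrt{2} \sqrt{\left(- \frac{1}{197}\right) 194}}{2} = 2 \frac{\sqrt{2} \sqrt{- \frac{194}{197}}}{2} = 2 \frac{\sqrt{2} \frac{i \sqrt{38218}}{197}}{2} = 2 \frac{i \sqrt{19109}}{197} = \frac{2 i \sqrt{19109}}{197}$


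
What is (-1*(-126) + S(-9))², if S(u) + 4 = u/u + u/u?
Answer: 15376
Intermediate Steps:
S(u) = -2 (S(u) = -4 + (u/u + u/u) = -4 + (1 + 1) = -4 + 2 = -2)
(-1*(-126) + S(-9))² = (-1*(-126) - 2)² = (126 - 2)² = 124² = 15376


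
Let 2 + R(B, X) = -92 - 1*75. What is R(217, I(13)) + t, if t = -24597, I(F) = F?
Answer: -24766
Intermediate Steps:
R(B, X) = -169 (R(B, X) = -2 + (-92 - 1*75) = -2 + (-92 - 75) = -2 - 167 = -169)
R(217, I(13)) + t = -169 - 24597 = -24766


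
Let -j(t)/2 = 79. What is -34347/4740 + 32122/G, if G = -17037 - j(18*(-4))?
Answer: -244000431/26668820 ≈ -9.1493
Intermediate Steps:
j(t) = -158 (j(t) = -2*79 = -158)
G = -16879 (G = -17037 - 1*(-158) = -17037 + 158 = -16879)
-34347/4740 + 32122/G = -34347/4740 + 32122/(-16879) = -34347*1/4740 + 32122*(-1/16879) = -11449/1580 - 32122/16879 = -244000431/26668820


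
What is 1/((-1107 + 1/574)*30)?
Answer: -287/9531255 ≈ -3.0111e-5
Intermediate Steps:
1/((-1107 + 1/574)*30) = 1/(-635417/574*30) = 1/(-9531255/287) = -287/9531255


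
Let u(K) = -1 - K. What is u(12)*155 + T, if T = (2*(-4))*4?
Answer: -2047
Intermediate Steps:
T = -32 (T = -8*4 = -32)
u(12)*155 + T = (-1 - 1*12)*155 - 32 = (-1 - 12)*155 - 32 = -13*155 - 32 = -2015 - 32 = -2047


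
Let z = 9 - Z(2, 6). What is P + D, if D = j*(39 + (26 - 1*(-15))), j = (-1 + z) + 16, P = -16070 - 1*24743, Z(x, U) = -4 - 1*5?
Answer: -38173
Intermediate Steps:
Z(x, U) = -9 (Z(x, U) = -4 - 5 = -9)
z = 18 (z = 9 - 1*(-9) = 9 + 9 = 18)
P = -40813 (P = -16070 - 24743 = -40813)
j = 33 (j = (-1 + 18) + 16 = 17 + 16 = 33)
D = 2640 (D = 33*(39 + (26 - 1*(-15))) = 33*(39 + (26 + 15)) = 33*(39 + 41) = 33*80 = 2640)
P + D = -40813 + 2640 = -38173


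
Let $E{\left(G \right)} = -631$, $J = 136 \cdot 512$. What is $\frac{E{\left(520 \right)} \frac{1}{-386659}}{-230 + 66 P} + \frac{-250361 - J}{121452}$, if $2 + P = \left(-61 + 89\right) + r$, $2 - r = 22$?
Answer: $- \frac{10269400073015}{3897722236044} \approx -2.6347$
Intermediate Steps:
$J = 69632$
$r = -20$ ($r = 2 - 22 = -20$)
$P = 6$ ($P = -2 + \left(\left(-61 + 89\right) - 20\right) = -2 + \left(28 - 20\right) = -2 + 8 = 6$)
$\frac{E{\left(520 \right)} \frac{1}{-386659}}{-230 + 66 P} + \frac{-250361 - J}{121452} = \frac{\left(-631\right) \frac{1}{-386659}}{-230 + 66 \cdot 6} + \frac{-250361 - 69632}{121452} = \frac{\left(-631\right) \left(- \frac{1}{386659}\right)}{-230 + 396} + \left(-250361 - 69632\right) \frac{1}{121452} = \frac{631}{386659 \cdot 166} - \frac{319993}{121452} = \frac{631}{386659} \cdot \frac{1}{166} - \frac{319993}{121452} = \frac{631}{64185394} - \frac{319993}{121452} = - \frac{10269400073015}{3897722236044}$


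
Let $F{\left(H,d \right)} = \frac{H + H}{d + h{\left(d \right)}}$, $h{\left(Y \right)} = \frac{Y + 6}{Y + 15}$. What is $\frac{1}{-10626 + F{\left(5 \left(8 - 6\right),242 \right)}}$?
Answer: $- \frac{31221}{331751776} \approx -9.411 \cdot 10^{-5}$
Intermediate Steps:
$h{\left(Y \right)} = \frac{6 + Y}{15 + Y}$
$F{\left(H,d \right)} = \frac{2 H}{d + \frac{6 + d}{15 + d}}$ ($F{\left(H,d \right)} = \frac{H + H}{d + \frac{6 + d}{15 + d}} = \frac{2 H}{d + \frac{6 + d}{15 + d}}$)
$\frac{1}{-10626 + F{\left(5 \left(8 - 6\right),242 \right)}} = \frac{1}{-10626 + \frac{2 \cdot 5 \left(8 - 6\right) \left(15 + 242\right)}{6 + 242 + 242 \left(15 + 242\right)}} = \frac{1}{-10626 + 2 \cdot 5 \cdot 2 \frac{1}{6 + 242 + 242 \cdot 257} \cdot 257} = \frac{1}{-10626 + 2 \cdot 10 \frac{1}{6 + 242 + 62194} \cdot 257} = \frac{1}{-10626 + 2 \cdot 10 \cdot \frac{1}{62442} \cdot 257} = \frac{1}{-10626 + \frac{2570}{31221}} = \frac{1}{- \frac{331751776}{31221}} = - \frac{31221}{331751776}$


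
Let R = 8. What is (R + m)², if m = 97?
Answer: 11025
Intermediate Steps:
(R + m)² = (8 + 97)² = 105² = 11025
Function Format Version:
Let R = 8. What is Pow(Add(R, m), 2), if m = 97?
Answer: 11025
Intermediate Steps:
Pow(Add(R, m), 2) = Pow(Add(8, 97), 2) = Pow(105, 2) = 11025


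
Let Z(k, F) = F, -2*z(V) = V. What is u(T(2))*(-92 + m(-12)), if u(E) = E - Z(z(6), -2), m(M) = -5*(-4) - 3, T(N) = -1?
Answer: -75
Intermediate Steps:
z(V) = -V/2
m(M) = 17 (m(M) = 20 - 3 = 17)
u(E) = 2 + E (u(E) = E - 1*(-2) = E + 2 = 2 + E)
u(T(2))*(-92 + m(-12)) = (2 - 1)*(-92 + 17) = 1*(-75) = -75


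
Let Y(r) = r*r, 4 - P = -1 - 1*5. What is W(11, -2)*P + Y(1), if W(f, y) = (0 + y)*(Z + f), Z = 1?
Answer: -239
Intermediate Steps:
P = 10 (P = 4 - (-1 - 1*5) = 4 - (-1 - 5) = 4 - 1*(-6) = 4 + 6 = 10)
W(f, y) = y*(1 + f) (W(f, y) = (0 + y)*(1 + f) = y*(1 + f))
Y(r) = r**2
W(11, -2)*P + Y(1) = -2*(1 + 11)*10 + 1**2 = -2*12*10 + 1 = -24*10 + 1 = -240 + 1 = -239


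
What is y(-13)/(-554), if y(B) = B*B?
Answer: -169/554 ≈ -0.30505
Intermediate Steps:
y(B) = B²
y(-13)/(-554) = (-13)²/(-554) = 169*(-1/554) = -169/554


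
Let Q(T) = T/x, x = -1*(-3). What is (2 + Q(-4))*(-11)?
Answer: -22/3 ≈ -7.3333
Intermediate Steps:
x = 3
Q(T) = T/3
(2 + Q(-4))*(-11) = (2 + (1/3)*(-4))*(-11) = (2 - 4/3)*(-11) = (2/3)*(-11) = -22/3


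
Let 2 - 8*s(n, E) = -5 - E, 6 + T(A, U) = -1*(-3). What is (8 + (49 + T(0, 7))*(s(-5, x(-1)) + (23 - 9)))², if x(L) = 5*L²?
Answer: 519841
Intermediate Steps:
T(A, U) = -3 (T(A, U) = -6 - 1*(-3) = -6 + 3 = -3)
s(n, E) = 7/8 + E/8 (s(n, E) = ¼ - (-5 - E)/8 = ¼ + (5/8 + E/8) = 7/8 + E/8)
(8 + (49 + T(0, 7))*(s(-5, x(-1)) + (23 - 9)))² = (8 + (49 - 3)*((7/8 + (5*(-1)²)/8) + (23 - 9)))² = (8 + 46*((7/8 + (5*1)/8) + 14))² = (8 + 46*((7/8 + (⅛)*5) + 14))² = (8 + 46*((7/8 + 5/8) + 14))² = (8 + 46*(3/2 + 14))² = (8 + 46*(31/2))² = (8 + 713)² = 721² = 519841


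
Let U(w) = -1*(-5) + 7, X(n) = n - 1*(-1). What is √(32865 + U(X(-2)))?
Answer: 3*√3653 ≈ 181.32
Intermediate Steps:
X(n) = 1 + n (X(n) = n + 1 = 1 + n)
U(w) = 12 (U(w) = 5 + 7 = 12)
√(32865 + U(X(-2))) = √(32865 + 12) = √32877 = 3*√3653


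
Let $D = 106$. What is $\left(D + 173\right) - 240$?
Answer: $39$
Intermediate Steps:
$\left(D + 173\right) - 240 = \left(106 + 173\right) - 240 = 279 - 240 = 39$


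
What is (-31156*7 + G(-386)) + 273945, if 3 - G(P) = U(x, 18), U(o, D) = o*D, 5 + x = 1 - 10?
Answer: 56108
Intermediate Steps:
x = -14 (x = -5 + (1 - 10) = -5 - 9 = -14)
U(o, D) = D*o
G(P) = 255 (G(P) = 3 - 18*(-14) = 3 - 1*(-252) = 3 + 252 = 255)
(-31156*7 + G(-386)) + 273945 = (-31156*7 + 255) + 273945 = (-218092 + 255) + 273945 = -217837 + 273945 = 56108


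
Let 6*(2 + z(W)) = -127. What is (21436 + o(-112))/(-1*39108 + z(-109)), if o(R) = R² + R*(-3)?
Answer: -205896/234787 ≈ -0.87695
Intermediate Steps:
o(R) = R² - 3*R
z(W) = -139/6 (z(W) = -2 + (⅙)*(-127) = -2 - 127/6 = -139/6)
(21436 + o(-112))/(-1*39108 + z(-109)) = (21436 - 112*(-3 - 112))/(-1*39108 - 139/6) = (21436 - 112*(-115))/(-39108 - 139/6) = (21436 + 12880)/(-234787/6) = 34316*(-6/234787) = -205896/234787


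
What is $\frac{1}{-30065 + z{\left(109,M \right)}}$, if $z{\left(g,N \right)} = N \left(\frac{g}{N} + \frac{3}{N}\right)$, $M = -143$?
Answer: $- \frac{1}{29953} \approx -3.3386 \cdot 10^{-5}$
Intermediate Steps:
$z{\left(g,N \right)} = N \left(\frac{3}{N} + \frac{g}{N}\right)$
$\frac{1}{-30065 + z{\left(109,M \right)}} = \frac{1}{-30065 + \left(3 + 109\right)} = \frac{1}{-30065 + 112} = \frac{1}{-29953} = - \frac{1}{29953}$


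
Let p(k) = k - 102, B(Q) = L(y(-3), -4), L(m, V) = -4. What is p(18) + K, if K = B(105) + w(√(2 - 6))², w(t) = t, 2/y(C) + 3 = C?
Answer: -92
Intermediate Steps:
y(C) = 2/(-3 + C)
B(Q) = -4
p(k) = -102 + k
K = -8 (K = -4 + (√(2 - 6))² = -4 + (√(-4))² = -4 + (2*I)² = -4 - 4 = -8)
p(18) + K = (-102 + 18) - 8 = -84 - 8 = -92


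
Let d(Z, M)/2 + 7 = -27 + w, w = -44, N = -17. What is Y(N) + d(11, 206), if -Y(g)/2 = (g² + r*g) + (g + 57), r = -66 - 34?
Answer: -4214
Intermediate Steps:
r = -100
d(Z, M) = -156 (d(Z, M) = -14 + 2*(-27 - 44) = -14 + 2*(-71) = -14 - 142 = -156)
Y(g) = -114 - 2*g² + 198*g (Y(g) = -2*((g² - 100*g) + (g + 57)) = -2*((g² - 100*g) + (57 + g)) = -2*(57 + g² - 99*g) = -114 - 2*g² + 198*g)
Y(N) + d(11, 206) = (-114 - 2*(-17)² + 198*(-17)) - 156 = (-114 - 2*289 - 3366) - 156 = (-114 - 578 - 3366) - 156 = -4058 - 156 = -4214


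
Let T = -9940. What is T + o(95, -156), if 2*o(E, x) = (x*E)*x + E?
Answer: 2292135/2 ≈ 1.1461e+6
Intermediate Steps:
o(E, x) = E/2 + E*x²/2 (o(E, x) = ((x*E)*x + E)/2 = ((E*x)*x + E)/2 = (E*x² + E)/2 = (E + E*x²)/2 = E/2 + E*x²/2)
T + o(95, -156) = -9940 + (½)*95*(1 + (-156)²) = -9940 + (½)*95*(1 + 24336) = -9940 + (½)*95*24337 = -9940 + 2312015/2 = 2292135/2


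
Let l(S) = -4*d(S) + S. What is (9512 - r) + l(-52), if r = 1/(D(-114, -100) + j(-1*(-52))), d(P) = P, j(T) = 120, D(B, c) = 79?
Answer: 1923931/199 ≈ 9668.0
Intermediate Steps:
l(S) = -3*S (l(S) = -4*S + S = -3*S)
r = 1/199 (r = 1/(79 + 120) = 1/199 ≈ 0.0050251)
(9512 - r) + l(-52) = (9512 - 1*1/199) - 3*(-52) = (9512 - 1/199) + 156 = 1892887/199 + 156 = 1923931/199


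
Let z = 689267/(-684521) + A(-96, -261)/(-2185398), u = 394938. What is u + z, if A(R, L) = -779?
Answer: 590806320880818397/1495950824358 ≈ 3.9494e+5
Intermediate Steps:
z = -1505789481407/1495950824358 (z = 689267/(-684521) - 779/(-2185398) = 689267*(-1/684521) - 779*(-1/2185398) = -689267/684521 + 779/2185398 = -1505789481407/1495950824358 ≈ -1.0066)
u + z = 394938 - 1505789481407/1495950824358 = 590806320880818397/1495950824358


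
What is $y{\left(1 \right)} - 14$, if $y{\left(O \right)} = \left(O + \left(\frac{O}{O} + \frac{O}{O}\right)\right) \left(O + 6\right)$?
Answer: $7$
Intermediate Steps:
$y{\left(O \right)} = \left(2 + O\right) \left(6 + O\right)$ ($y{\left(O \right)} = \left(O + \left(1 + 1\right)\right) \left(6 + O\right) = \left(O + 2\right) \left(6 + O\right) = \left(2 + O\right) \left(6 + O\right)$)
$y{\left(1 \right)} - 14 = \left(12 + 1^{2} + 8 \cdot 1\right) - 14 = \left(12 + 1 + 8\right) - 14 = 21 - 14 = 7$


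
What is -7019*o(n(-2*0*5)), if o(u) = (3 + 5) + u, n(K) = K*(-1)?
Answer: -56152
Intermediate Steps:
n(K) = -K
o(u) = 8 + u
-7019*o(n(-2*0*5)) = -7019*(8 - (-2*0)*5) = -7019*(8 - 0*5) = -7019*(8 - 1*0) = -7019*(8 + 0) = -7019*8 = -56152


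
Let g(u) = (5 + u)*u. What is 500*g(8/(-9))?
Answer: -148000/81 ≈ -1827.2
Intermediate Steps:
g(u) = u*(5 + u)
500*g(8/(-9)) = 500*((8/(-9))*(5 + 8/(-9))) = 500*((8*(-1/9))*(5 + 8*(-1/9))) = 500*(-8*(5 - 8/9)/9) = 500*(-8/9*37/9) = 500*(-296/81) = -148000/81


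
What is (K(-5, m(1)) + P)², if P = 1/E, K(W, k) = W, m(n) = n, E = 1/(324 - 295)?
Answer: 576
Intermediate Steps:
E = 1/29 ≈ 0.034483
P = 29 (P = 1/(1/29) = 29)
(K(-5, m(1)) + P)² = (-5 + 29)² = 24² = 576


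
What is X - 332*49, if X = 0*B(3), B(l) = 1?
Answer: -16268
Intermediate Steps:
X = 0 (X = 0*1 = 0)
X - 332*49 = 0 - 332*49 = 0 - 16268 = -16268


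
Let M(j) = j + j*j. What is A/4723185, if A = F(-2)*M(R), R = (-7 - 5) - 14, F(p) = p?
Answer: -260/944637 ≈ -0.00027524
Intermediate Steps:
R = -26 (R = -12 - 14 = -26)
M(j) = j + j²
A = -1300 (A = -(-52)*(1 - 26) = -(-52)*(-25) = -2*650 = -1300)
A/4723185 = -1300/4723185 = -1300*1/4723185 = -260/944637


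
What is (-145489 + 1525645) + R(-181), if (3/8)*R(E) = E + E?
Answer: 4137572/3 ≈ 1.3792e+6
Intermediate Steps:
R(E) = 16*E/3 (R(E) = 8*(E + E)/3 = 8*(2*E)/3 = 16*E/3)
(-145489 + 1525645) + R(-181) = (-145489 + 1525645) + (16/3)*(-181) = 1380156 - 2896/3 = 4137572/3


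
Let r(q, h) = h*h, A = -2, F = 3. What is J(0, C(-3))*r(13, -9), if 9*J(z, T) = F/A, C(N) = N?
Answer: -27/2 ≈ -13.500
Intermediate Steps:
J(z, T) = -1/6 (J(z, T) = (3/(-2))/9 = (3*(-1/2))/9 = (1/9)*(-3/2) = -1/6)
r(q, h) = h**2
J(0, C(-3))*r(13, -9) = -1/6*(-9)**2 = -1/6*81 = -27/2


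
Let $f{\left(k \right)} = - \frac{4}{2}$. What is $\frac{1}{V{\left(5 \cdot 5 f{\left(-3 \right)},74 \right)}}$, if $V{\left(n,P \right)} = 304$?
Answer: $\frac{1}{304} \approx 0.0032895$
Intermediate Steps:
$f{\left(k \right)} = -2$ ($f{\left(k \right)} = \left(-4\right) \frac{1}{2} = -2$)
$\frac{1}{V{\left(5 \cdot 5 f{\left(-3 \right)},74 \right)}} = \frac{1}{304}$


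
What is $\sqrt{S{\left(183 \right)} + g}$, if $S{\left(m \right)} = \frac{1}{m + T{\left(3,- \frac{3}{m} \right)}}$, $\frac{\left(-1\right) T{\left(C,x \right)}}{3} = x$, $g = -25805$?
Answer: $\frac{i \sqrt{3217355261454}}{11166} \approx 160.64 i$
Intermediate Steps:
$T{\left(C,x \right)} = - 3 x$
$S{\left(m \right)} = \frac{1}{m + \frac{9}{m}}$ ($S{\left(m \right)} = \frac{1}{m - 3 \left(- \frac{3}{m}\right)} = \frac{1}{m + \frac{9}{m}}$)
$\sqrt{S{\left(183 \right)} + g} = \sqrt{\frac{183}{9 + 183^{2}} - 25805} = \sqrt{\frac{183}{9 + 33489} - 25805} = \sqrt{\frac{183}{33498} - 25805} = \sqrt{183 \cdot \frac{1}{33498} - 25805} = \sqrt{\frac{61}{11166} - 25805} = \sqrt{- \frac{288138569}{11166}} = \frac{i \sqrt{3217355261454}}{11166}$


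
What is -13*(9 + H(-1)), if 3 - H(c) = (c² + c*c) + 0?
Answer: -130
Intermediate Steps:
H(c) = 3 - 2*c² (H(c) = 3 - ((c² + c*c) + 0) = 3 - ((c² + c²) + 0) = 3 - (2*c² + 0) = 3 - 2*c²)
-13*(9 + H(-1)) = -13*(9 + (3 - 2*(-1)²)) = -13*(9 + (3 - 2*1)) = -13*(9 + (3 - 2)) = -13*(9 + 1) = -13*10 = -130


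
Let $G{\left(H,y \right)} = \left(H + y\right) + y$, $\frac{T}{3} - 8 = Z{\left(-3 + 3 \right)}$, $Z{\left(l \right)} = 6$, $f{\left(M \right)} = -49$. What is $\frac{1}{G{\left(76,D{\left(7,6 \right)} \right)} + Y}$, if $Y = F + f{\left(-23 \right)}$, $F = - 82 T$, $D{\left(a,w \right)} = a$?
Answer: $- \frac{1}{3403} \approx -0.00029386$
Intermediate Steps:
$T = 42$ ($T = 24 + 3 \cdot 6 = 24 + 18 = 42$)
$G{\left(H,y \right)} = H + 2 y$
$F = -3444$ ($F = \left(-82\right) 42 = -3444$)
$Y = -3493$ ($Y = -3444 - 49 = -3493$)
$\frac{1}{G{\left(76,D{\left(7,6 \right)} \right)} + Y} = \frac{1}{\left(76 + 2 \cdot 7\right) - 3493} = \frac{1}{\left(76 + 14\right) - 3493} = \frac{1}{90 - 3493} = \frac{1}{-3403} = - \frac{1}{3403}$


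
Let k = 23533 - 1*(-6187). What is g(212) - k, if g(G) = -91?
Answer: -29811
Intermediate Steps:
k = 29720 (k = 23533 + 6187 = 29720)
g(212) - k = -91 - 1*29720 = -91 - 29720 = -29811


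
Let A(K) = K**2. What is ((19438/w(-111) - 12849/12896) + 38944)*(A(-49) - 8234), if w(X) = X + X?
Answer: -324430643385833/1431456 ≈ -2.2664e+8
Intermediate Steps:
w(X) = 2*X
((19438/w(-111) - 12849/12896) + 38944)*(A(-49) - 8234) = ((19438/((2*(-111))) - 12849/12896) + 38944)*((-49)**2 - 8234) = ((19438/(-222) - 12849*1/12896) + 38944)*(2401 - 8234) = ((19438*(-1/222) - 12849/12896) + 38944)*(-5833) = ((-9719/111 - 12849/12896) + 38944)*(-5833) = (-126762463/1431456 + 38944)*(-5833) = (55619860001/1431456)*(-5833) = -324430643385833/1431456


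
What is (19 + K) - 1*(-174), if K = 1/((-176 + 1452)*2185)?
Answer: 538095581/2788060 ≈ 193.00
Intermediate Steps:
K = 1/2788060 (K = (1/2185)/1276 = (1/1276)*(1/2185) = 1/2788060 ≈ 3.5867e-7)
(19 + K) - 1*(-174) = (19 + 1/2788060) - 1*(-174) = 52973141/2788060 + 174 = 538095581/2788060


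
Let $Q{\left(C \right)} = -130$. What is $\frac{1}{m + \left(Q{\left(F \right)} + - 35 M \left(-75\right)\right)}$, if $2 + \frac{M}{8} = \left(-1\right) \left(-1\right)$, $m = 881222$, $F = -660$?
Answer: $\frac{1}{860092} \approx 1.1627 \cdot 10^{-6}$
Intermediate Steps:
$M = -8$ ($M = -16 + 8 \left(\left(-1\right) \left(-1\right)\right) = -16 + 8 \cdot 1 = -16 + 8 = -8$)
$\frac{1}{m + \left(Q{\left(F \right)} + - 35 M \left(-75\right)\right)} = \frac{1}{881222 + \left(-130 + \left(-35\right) \left(-8\right) \left(-75\right)\right)} = \frac{1}{881222 + \left(-130 + 280 \left(-75\right)\right)} = \frac{1}{881222 - 21130} = \frac{1}{860092}$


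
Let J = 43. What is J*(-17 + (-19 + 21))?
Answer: -645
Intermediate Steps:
J*(-17 + (-19 + 21)) = 43*(-17 + (-19 + 21)) = 43*(-17 + 2) = 43*(-15) = -645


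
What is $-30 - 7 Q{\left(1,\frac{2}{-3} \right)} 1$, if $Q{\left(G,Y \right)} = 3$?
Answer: $-51$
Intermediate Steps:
$-30 - 7 Q{\left(1,\frac{2}{-3} \right)} 1 = -30 - 7 \cdot 3 \cdot 1 = -30 - 21 \cdot 1 = -30 - 21 = -51$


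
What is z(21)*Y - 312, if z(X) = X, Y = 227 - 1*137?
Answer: 1578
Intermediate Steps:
Y = 90 (Y = 227 - 137 = 90)
z(21)*Y - 312 = 21*90 - 312 = 1890 - 312 = 1578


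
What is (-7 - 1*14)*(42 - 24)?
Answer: -378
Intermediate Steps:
(-7 - 1*14)*(42 - 24) = (-7 - 14)*18 = -21*18 = -378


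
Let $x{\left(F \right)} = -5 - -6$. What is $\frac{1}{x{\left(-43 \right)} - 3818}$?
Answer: $- \frac{1}{3817} \approx -0.00026199$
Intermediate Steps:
$x{\left(F \right)} = 1$ ($x{\left(F \right)} = -5 + 6 = 1$)
$\frac{1}{x{\left(-43 \right)} - 3818} = \frac{1}{1 - 3818} = \frac{1}{-3817} = - \frac{1}{3817}$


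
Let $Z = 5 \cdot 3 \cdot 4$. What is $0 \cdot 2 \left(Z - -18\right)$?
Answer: $0$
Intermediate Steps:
$Z = 60$ ($Z = 15 \cdot 4 = 60$)
$0 \cdot 2 \left(Z - -18\right) = 0 \cdot 2 \left(60 - -18\right) = 0 \left(60 + 18\right) = 0 \cdot 78 = 0$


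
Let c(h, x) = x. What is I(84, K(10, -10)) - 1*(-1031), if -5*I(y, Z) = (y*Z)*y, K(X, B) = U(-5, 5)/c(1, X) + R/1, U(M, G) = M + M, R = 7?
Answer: -37181/5 ≈ -7436.2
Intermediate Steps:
U(M, G) = 2*M
K(X, B) = 7 - 10/X (K(X, B) = (2*(-5))/X + 7/1 = -10/X + 7*1 = -10/X + 7 = 7 - 10/X)
I(y, Z) = -Z*y²/5 (I(y, Z) = -y*Z*y/5 = -Z*y*y/5 = -Z*y²/5)
I(84, K(10, -10)) - 1*(-1031) = -⅕*(7 - 10/10)*84² - 1*(-1031) = -⅕*(7 - 10*⅒)*7056 + 1031 = -⅕*(7 - 1)*7056 + 1031 = -⅕*6*7056 + 1031 = -42336/5 + 1031 = -37181/5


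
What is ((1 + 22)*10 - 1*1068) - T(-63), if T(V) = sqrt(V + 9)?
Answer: -838 - 3*I*sqrt(6) ≈ -838.0 - 7.3485*I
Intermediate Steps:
T(V) = sqrt(9 + V)
((1 + 22)*10 - 1*1068) - T(-63) = ((1 + 22)*10 - 1*1068) - sqrt(9 - 63) = (23*10 - 1068) - sqrt(-54) = (230 - 1068) - 3*I*sqrt(6) = -838 - 3*I*sqrt(6)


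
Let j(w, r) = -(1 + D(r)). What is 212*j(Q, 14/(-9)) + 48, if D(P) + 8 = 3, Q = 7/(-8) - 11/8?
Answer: 896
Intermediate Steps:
Q = -9/4 (Q = 7*(-⅛) - 11*⅛ = -7/8 - 11/8 = -9/4 ≈ -2.2500)
D(P) = -5 (D(P) = -8 + 3 = -5)
j(w, r) = 4 (j(w, r) = -(1 - 5) = -1*(-4) = 4)
212*j(Q, 14/(-9)) + 48 = 212*4 + 48 = 848 + 48 = 896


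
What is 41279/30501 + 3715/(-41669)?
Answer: 1606743436/1270946169 ≈ 1.2642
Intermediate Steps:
41279/30501 + 3715/(-41669) = 41279*(1/30501) + 3715*(-1/41669) = 41279/30501 - 3715/41669 = 1606743436/1270946169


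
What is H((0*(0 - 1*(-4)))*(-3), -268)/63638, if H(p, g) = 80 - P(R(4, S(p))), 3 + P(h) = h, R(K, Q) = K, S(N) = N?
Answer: 79/63638 ≈ 0.0012414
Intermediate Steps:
P(h) = -3 + h
H(p, g) = 79 (H(p, g) = 80 - (-3 + 4) = 80 - 1*1 = 80 - 1 = 79)
H((0*(0 - 1*(-4)))*(-3), -268)/63638 = 79/63638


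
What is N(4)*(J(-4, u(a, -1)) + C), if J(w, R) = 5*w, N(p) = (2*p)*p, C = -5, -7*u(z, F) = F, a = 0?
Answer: -800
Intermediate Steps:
u(z, F) = -F/7
N(p) = 2*p²
N(4)*(J(-4, u(a, -1)) + C) = (2*4²)*(5*(-4) - 5) = (2*16)*(-20 - 5) = 32*(-25) = -800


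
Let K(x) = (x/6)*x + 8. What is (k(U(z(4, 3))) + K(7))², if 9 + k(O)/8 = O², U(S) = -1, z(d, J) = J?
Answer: 82369/36 ≈ 2288.0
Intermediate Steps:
k(O) = -72 + 8*O²
K(x) = 8 + x²/6 (K(x) = (x*(⅙))*x + 8 = (x/6)*x + 8 = x²/6 + 8 = 8 + x²/6)
(k(U(z(4, 3))) + K(7))² = ((-72 + 8*(-1)²) + (8 + (⅙)*7²))² = ((-72 + 8*1) + (8 + (⅙)*49))² = ((-72 + 8) + (8 + 49/6))² = (-64 + 97/6)² = (-287/6)² = 82369/36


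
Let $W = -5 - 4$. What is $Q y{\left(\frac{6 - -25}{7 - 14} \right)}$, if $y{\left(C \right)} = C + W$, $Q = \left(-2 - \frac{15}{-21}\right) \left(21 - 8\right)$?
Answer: $\frac{10998}{49} \approx 224.45$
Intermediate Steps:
$W = -9$ ($W = -5 - 4 = -9$)
$Q = - \frac{117}{7}$ ($Q = \left(-2 - - \frac{5}{7}\right) 13 = \left(-2 + \frac{5}{7}\right) 13 = \left(- \frac{9}{7}\right) 13 = - \frac{117}{7} \approx -16.714$)
$y{\left(C \right)} = -9 + C$ ($y{\left(C \right)} = C - 9 = -9 + C$)
$Q y{\left(\frac{6 - -25}{7 - 14} \right)} = - \frac{117 \left(-9 + \frac{6 - -25}{7 - 14}\right)}{7} = - \frac{117 \left(-9 + \frac{6 + 25}{-7}\right)}{7} = - \frac{117 \left(-9 + 31 \left(- \frac{1}{7}\right)\right)}{7} = - \frac{117 \left(-9 - \frac{31}{7}\right)}{7} = \left(- \frac{117}{7}\right) \left(- \frac{94}{7}\right) = \frac{10998}{49}$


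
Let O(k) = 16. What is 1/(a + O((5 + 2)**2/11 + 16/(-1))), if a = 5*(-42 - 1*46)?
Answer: -1/424 ≈ -0.0023585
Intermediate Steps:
a = -440 (a = 5*(-42 - 46) = 5*(-88) = -440)
1/(a + O((5 + 2)**2/11 + 16/(-1))) = 1/(-440 + 16) = 1/(-424) = -1/424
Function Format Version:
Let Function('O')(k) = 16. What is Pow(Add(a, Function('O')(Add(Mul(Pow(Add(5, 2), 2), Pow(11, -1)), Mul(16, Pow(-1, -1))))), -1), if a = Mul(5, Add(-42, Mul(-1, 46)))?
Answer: Rational(-1, 424) ≈ -0.0023585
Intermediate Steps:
a = -440 (a = Mul(5, Add(-42, -46)) = Mul(5, -88) = -440)
Pow(Add(a, Function('O')(Add(Mul(Pow(Add(5, 2), 2), Pow(11, -1)), Mul(16, Pow(-1, -1))))), -1) = Pow(Add(-440, 16), -1) = Pow(-424, -1) = Rational(-1, 424)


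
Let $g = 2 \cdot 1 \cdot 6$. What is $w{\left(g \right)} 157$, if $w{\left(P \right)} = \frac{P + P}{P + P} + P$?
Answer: $2041$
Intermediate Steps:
$g = 12$ ($g = 2 \cdot 6 = 12$)
$w{\left(P \right)} = 1 + P$ ($w{\left(P \right)} = \frac{2 P}{2 P} + P = 2 P \frac{1}{2 P} + P = 1 + P$)
$w{\left(g \right)} 157 = \left(1 + 12\right) 157 = 13 \cdot 157 = 2041$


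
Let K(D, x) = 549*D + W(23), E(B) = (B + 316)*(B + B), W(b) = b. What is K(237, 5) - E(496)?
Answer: -675368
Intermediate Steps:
E(B) = 2*B*(316 + B) (E(B) = (316 + B)*(2*B) = 2*B*(316 + B))
K(D, x) = 23 + 549*D (K(D, x) = 549*D + 23 = 23 + 549*D)
K(237, 5) - E(496) = (23 + 549*237) - 2*496*(316 + 496) = (23 + 130113) - 2*496*812 = 130136 - 1*805504 = 130136 - 805504 = -675368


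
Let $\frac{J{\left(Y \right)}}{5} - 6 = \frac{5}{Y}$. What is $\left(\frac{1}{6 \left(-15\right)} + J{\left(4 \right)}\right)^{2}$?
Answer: $\frac{42549529}{32400} \approx 1313.3$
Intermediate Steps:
$J{\left(Y \right)} = 30 + \frac{25}{Y}$ ($J{\left(Y \right)} = 30 + 5 \frac{5}{Y} = 30 + \frac{25}{Y}$)
$\left(\frac{1}{6 \left(-15\right)} + J{\left(4 \right)}\right)^{2} = \left(\frac{1}{6 \left(-15\right)} + \left(30 + \frac{25}{4}\right)\right)^{2} = \left(\frac{1}{6} \left(- \frac{1}{15}\right) + \left(30 + 25 \cdot \frac{1}{4}\right)\right)^{2} = \left(- \frac{1}{90} + \left(30 + \frac{25}{4}\right)\right)^{2} = \left(- \frac{1}{90} + \frac{145}{4}\right)^{2} = \left(\frac{6523}{180}\right)^{2} = \frac{42549529}{32400}$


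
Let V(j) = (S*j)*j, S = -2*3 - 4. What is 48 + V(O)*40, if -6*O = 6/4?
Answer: 23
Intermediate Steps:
O = -¼ (O = -1/4 = -⅙*3/2 = -¼ ≈ -0.25000)
S = -10 (S = -6 - 4 = -10)
V(j) = -10*j² (V(j) = (-10*j)*j = -10*j²)
48 + V(O)*40 = 48 - 10*(-¼)²*40 = 48 - 10*1/16*40 = 48 - 5/8*40 = 48 - 25 = 23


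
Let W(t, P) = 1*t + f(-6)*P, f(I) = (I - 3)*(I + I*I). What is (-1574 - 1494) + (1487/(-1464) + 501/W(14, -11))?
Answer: -209476483/68259 ≈ -3068.8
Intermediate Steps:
f(I) = (-3 + I)*(I + I**2)
W(t, P) = t - 270*P (W(t, P) = 1*t + (-6*(-3 + (-6)**2 - 2*(-6)))*P = t + (-6*(-3 + 36 + 12))*P = t + (-6*45)*P = t - 270*P)
(-1574 - 1494) + (1487/(-1464) + 501/W(14, -11)) = (-1574 - 1494) + (1487/(-1464) + 501/(14 - 270*(-11))) = -3068 + (1487*(-1/1464) + 501/(14 + 2970)) = -3068 + (-1487/1464 + 501/2984) = -3068 - 57871/68259 = -209476483/68259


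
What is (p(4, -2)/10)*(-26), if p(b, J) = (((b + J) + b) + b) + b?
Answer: -182/5 ≈ -36.400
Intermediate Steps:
p(b, J) = J + 4*b (p(b, J) = (((J + b) + b) + b) + b = ((J + 2*b) + b) + b = (J + 3*b) + b = J + 4*b)
(p(4, -2)/10)*(-26) = ((-2 + 4*4)/10)*(-26) = ((-2 + 16)*(⅒))*(-26) = (14*(⅒))*(-26) = (7/5)*(-26) = -182/5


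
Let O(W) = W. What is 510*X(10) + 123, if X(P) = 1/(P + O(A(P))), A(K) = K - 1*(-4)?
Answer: 577/4 ≈ 144.25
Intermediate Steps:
A(K) = 4 + K (A(K) = K + 4 = 4 + K)
X(P) = 1/(4 + 2*P) (X(P) = 1/(P + (4 + P)) = 1/(4 + 2*P))
510*X(10) + 123 = 510*(1/(2*(2 + 10))) + 123 = 510*((½)/12) + 123 = 510*((½)*(1/12)) + 123 = 510*(1/24) + 123 = 85/4 + 123 = 577/4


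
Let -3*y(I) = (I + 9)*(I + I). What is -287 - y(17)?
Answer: 23/3 ≈ 7.6667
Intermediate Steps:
y(I) = -2*I*(9 + I)/3 (y(I) = -(I + 9)*(I + I)/3 = -(9 + I)*2*I/3 = -2*I*(9 + I)/3)
-287 - y(17) = -287 - (-2)*17*(9 + 17)/3 = -287 - (-2)*17*26/3 = -287 - 1*(-884/3) = -287 + 884/3 = 23/3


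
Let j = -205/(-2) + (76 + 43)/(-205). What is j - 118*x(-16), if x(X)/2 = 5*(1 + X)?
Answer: 7298787/410 ≈ 17802.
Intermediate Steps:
x(X) = 10 + 10*X (x(X) = 2*(5*(1 + X)) = 2*(5 + 5*X) = 10 + 10*X)
j = 41787/410 (j = -205*(-½) + 119*(-1/205) = 205/2 - 119/205 = 41787/410 ≈ 101.92)
j - 118*x(-16) = 41787/410 - 118*(10 + 10*(-16)) = 41787/410 - 118*(10 - 160) = 41787/410 - 118*(-150) = 41787/410 + 17700 = 7298787/410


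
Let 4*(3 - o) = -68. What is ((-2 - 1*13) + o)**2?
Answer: 25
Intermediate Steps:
o = 20 (o = 3 - 1/4*(-68) = 3 + 17 = 20)
((-2 - 1*13) + o)**2 = ((-2 - 1*13) + 20)**2 = ((-2 - 13) + 20)**2 = (-15 + 20)**2 = 5**2 = 25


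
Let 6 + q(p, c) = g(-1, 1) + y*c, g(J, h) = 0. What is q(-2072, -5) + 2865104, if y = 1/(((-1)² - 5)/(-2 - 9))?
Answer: 11460337/4 ≈ 2.8651e+6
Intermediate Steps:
y = 11/4 (y = 1/((1 - 5)/(-11)) = 1/(-4*(-1/11)) = 1/(4/11) = 11/4 ≈ 2.7500)
q(p, c) = -6 + 11*c/4 (q(p, c) = -6 + (0 + 11*c/4) = -6 + 11*c/4)
q(-2072, -5) + 2865104 = (-6 + (11/4)*(-5)) + 2865104 = (-6 - 55/4) + 2865104 = -79/4 + 2865104 = 11460337/4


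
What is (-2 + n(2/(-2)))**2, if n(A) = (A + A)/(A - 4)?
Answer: 64/25 ≈ 2.5600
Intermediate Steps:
n(A) = 2*A/(-4 + A) (n(A) = (2*A)/(-4 + A) = 2*A/(-4 + A))
(-2 + n(2/(-2)))**2 = (-2 + 2*(2/(-2))/(-4 + 2/(-2)))**2 = (-2 + 2*(2*(-1/2))/(-4 + 2*(-1/2)))**2 = (-2 + 2*(-1)/(-4 - 1))**2 = (-2 + 2*(-1)/(-5))**2 = (-2 + 2*(-1)*(-1/5))**2 = (-2 + 2/5)**2 = (-8/5)**2 = 64/25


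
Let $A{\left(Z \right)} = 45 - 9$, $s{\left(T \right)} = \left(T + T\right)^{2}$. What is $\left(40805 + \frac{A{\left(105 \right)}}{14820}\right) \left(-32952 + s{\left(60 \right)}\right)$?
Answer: $- \frac{934912790256}{1235} \approx -7.5701 \cdot 10^{8}$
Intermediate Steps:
$s{\left(T \right)} = 4 T^{2}$ ($s{\left(T \right)} = \left(2 T\right)^{2} = 4 T^{2}$)
$A{\left(Z \right)} = 36$ ($A{\left(Z \right)} = 45 - 9 = 36$)
$\left(40805 + \frac{A{\left(105 \right)}}{14820}\right) \left(-32952 + s{\left(60 \right)}\right) = \left(40805 + \frac{36}{14820}\right) \left(-32952 + 4 \cdot 60^{2}\right) = \left(40805 + 36 \cdot \frac{1}{14820}\right) \left(-32952 + 4 \cdot 3600\right) = \left(40805 + \frac{3}{1235}\right) \left(-32952 + 14400\right) = \frac{50394178}{1235} \left(-18552\right) = - \frac{934912790256}{1235}$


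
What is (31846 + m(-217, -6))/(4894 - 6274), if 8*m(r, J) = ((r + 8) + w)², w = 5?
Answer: -9262/345 ≈ -26.846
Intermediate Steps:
m(r, J) = (13 + r)²/8 (m(r, J) = ((r + 8) + 5)²/8 = ((8 + r) + 5)²/8 = (13 + r)²/8)
(31846 + m(-217, -6))/(4894 - 6274) = (31846 + (13 - 217)²/8)/(4894 - 6274) = (31846 + (⅛)*(-204)²)/(-1380) = (31846 + (⅛)*41616)*(-1/1380) = (31846 + 5202)*(-1/1380) = 37048*(-1/1380) = -9262/345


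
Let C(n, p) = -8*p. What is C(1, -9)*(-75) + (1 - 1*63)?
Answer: -5462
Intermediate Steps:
C(1, -9)*(-75) + (1 - 1*63) = -8*(-9)*(-75) + (1 - 1*63) = 72*(-75) + (1 - 63) = -5400 - 62 = -5462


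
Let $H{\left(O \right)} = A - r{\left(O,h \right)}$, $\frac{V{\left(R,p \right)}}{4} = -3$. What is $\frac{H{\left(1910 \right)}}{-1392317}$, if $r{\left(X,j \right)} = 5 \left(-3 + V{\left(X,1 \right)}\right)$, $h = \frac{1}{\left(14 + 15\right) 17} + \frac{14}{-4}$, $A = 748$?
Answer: $- \frac{823}{1392317} \approx -0.0005911$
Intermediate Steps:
$V{\left(R,p \right)} = -12$ ($V{\left(R,p \right)} = 4 \left(-3\right) = -12$)
$h = - \frac{3449}{986}$ ($h = \frac{1}{29} \cdot \frac{1}{17} + 14 \left(- \frac{1}{4}\right) = \frac{1}{29} \cdot \frac{1}{17} - \frac{7}{2} = \frac{1}{493} - \frac{7}{2} = - \frac{3449}{986} \approx -3.498$)
$r{\left(X,j \right)} = -75$ ($r{\left(X,j \right)} = 5 \left(-3 - 12\right) = 5 \left(-15\right) = -75$)
$H{\left(O \right)} = 823$ ($H{\left(O \right)} = 748 - -75 = 748 + 75 = 823$)
$\frac{H{\left(1910 \right)}}{-1392317} = \frac{823}{-1392317} = 823 \left(- \frac{1}{1392317}\right) = - \frac{823}{1392317}$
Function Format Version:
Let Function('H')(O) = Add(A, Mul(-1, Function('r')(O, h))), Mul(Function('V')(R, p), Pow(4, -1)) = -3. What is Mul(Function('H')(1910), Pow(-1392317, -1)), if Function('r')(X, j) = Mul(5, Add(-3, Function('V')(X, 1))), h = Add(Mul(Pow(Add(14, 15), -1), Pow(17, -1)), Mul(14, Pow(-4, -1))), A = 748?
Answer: Rational(-823, 1392317) ≈ -0.00059110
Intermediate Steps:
Function('V')(R, p) = -12 (Function('V')(R, p) = Mul(4, -3) = -12)
h = Rational(-3449, 986) (h = Add(Mul(Pow(29, -1), Rational(1, 17)), Mul(14, Rational(-1, 4))) = Add(Mul(Rational(1, 29), Rational(1, 17)), Rational(-7, 2)) = Add(Rational(1, 493), Rational(-7, 2)) = Rational(-3449, 986) ≈ -3.4980)
Function('r')(X, j) = -75 (Function('r')(X, j) = Mul(5, Add(-3, -12)) = Mul(5, -15) = -75)
Function('H')(O) = 823 (Function('H')(O) = Add(748, Mul(-1, -75)) = Add(748, 75) = 823)
Mul(Function('H')(1910), Pow(-1392317, -1)) = Mul(823, Pow(-1392317, -1)) = Mul(823, Rational(-1, 1392317)) = Rational(-823, 1392317)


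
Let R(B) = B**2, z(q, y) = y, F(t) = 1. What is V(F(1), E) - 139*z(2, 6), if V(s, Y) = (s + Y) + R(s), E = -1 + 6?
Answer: -827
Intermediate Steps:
E = 5
V(s, Y) = Y + s + s**2 (V(s, Y) = (s + Y) + s**2 = (Y + s) + s**2 = Y + s + s**2)
V(F(1), E) - 139*z(2, 6) = (5 + 1 + 1**2) - 139*6 = (5 + 1 + 1) - 834 = 7 - 834 = -827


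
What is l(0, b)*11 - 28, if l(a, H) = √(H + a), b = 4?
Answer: -6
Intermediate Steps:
l(0, b)*11 - 28 = √(4 + 0)*11 - 28 = √4*11 - 28 = 2*11 - 28 = 22 - 28 = -6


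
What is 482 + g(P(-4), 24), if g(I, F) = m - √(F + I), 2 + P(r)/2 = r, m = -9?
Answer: 473 - 2*√3 ≈ 469.54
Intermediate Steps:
P(r) = -4 + 2*r
g(I, F) = -9 - √(F + I)
482 + g(P(-4), 24) = 482 + (-9 - √(24 + (-4 + 2*(-4)))) = 482 + (-9 - √(24 + (-4 - 8))) = 482 + (-9 - √(24 - 12)) = 482 + (-9 - √12) = 482 + (-9 - 2*√3) = 473 - 2*√3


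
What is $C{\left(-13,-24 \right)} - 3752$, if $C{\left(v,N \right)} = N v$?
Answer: $-3440$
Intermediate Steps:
$C{\left(-13,-24 \right)} - 3752 = \left(-24\right) \left(-13\right) - 3752 = 312 - 3752 = -3440$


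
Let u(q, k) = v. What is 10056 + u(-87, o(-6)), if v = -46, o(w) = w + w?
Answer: 10010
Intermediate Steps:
o(w) = 2*w
u(q, k) = -46
10056 + u(-87, o(-6)) = 10056 - 46 = 10010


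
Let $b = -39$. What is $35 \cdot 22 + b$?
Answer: $731$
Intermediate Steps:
$35 \cdot 22 + b = 35 \cdot 22 - 39 = 770 - 39 = 731$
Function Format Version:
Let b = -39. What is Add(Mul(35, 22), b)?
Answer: 731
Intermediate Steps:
Add(Mul(35, 22), b) = Add(Mul(35, 22), -39) = Add(770, -39) = 731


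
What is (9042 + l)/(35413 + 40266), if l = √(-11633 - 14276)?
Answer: 9042/75679 + I*√25909/75679 ≈ 0.11948 + 0.0021269*I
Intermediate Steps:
l = I*√25909 (l = √(-25909) = I*√25909 ≈ 160.96*I)
(9042 + l)/(35413 + 40266) = (9042 + I*√25909)/(35413 + 40266) = (9042 + I*√25909)/75679 = (9042 + I*√25909)*(1/75679) = 9042/75679 + I*√25909/75679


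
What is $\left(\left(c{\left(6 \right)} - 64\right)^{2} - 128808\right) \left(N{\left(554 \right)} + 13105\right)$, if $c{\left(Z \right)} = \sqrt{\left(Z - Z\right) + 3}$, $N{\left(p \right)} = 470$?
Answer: $-1692924675 - 1737600 \sqrt{3} \approx -1.6959 \cdot 10^{9}$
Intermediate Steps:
$c{\left(Z \right)} = \sqrt{3}$ ($c{\left(Z \right)} = \sqrt{0 + 3} = \sqrt{3}$)
$\left(\left(c{\left(6 \right)} - 64\right)^{2} - 128808\right) \left(N{\left(554 \right)} + 13105\right) = \left(\left(\sqrt{3} - 64\right)^{2} - 128808\right) \left(470 + 13105\right) = \left(\left(-64 + \sqrt{3}\right)^{2} - 128808\right) 13575 = \left(-128808 + \left(-64 + \sqrt{3}\right)^{2}\right) 13575 = -1748568600 + 13575 \left(-64 + \sqrt{3}\right)^{2}$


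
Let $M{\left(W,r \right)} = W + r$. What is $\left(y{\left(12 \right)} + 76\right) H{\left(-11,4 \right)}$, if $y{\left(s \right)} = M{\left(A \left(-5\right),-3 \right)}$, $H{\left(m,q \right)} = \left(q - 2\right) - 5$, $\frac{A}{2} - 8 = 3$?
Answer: $111$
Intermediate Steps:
$A = 22$ ($A = 16 + 2 \cdot 3 = 16 + 6 = 22$)
$H{\left(m,q \right)} = -7 + q$ ($H{\left(m,q \right)} = \left(-2 + q\right) - 5 = -7 + q$)
$y{\left(s \right)} = -113$ ($y{\left(s \right)} = 22 \left(-5\right) - 3 = -110 - 3 = -113$)
$\left(y{\left(12 \right)} + 76\right) H{\left(-11,4 \right)} = \left(-113 + 76\right) \left(-7 + 4\right) = \left(-37\right) \left(-3\right) = 111$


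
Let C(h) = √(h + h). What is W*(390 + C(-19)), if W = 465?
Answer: 181350 + 465*I*√38 ≈ 1.8135e+5 + 2866.5*I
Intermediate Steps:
C(h) = √2*√h (C(h) = √(2*h) = √2*√h)
W*(390 + C(-19)) = 465*(390 + √2*√(-19)) = 465*(390 + √2*(I*√19)) = 465*(390 + I*√38) = 181350 + 465*I*√38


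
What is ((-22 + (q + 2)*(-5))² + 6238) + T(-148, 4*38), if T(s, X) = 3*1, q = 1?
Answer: 7610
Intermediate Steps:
T(s, X) = 3
((-22 + (q + 2)*(-5))² + 6238) + T(-148, 4*38) = ((-22 + (1 + 2)*(-5))² + 6238) + 3 = ((-22 + 3*(-5))² + 6238) + 3 = ((-22 - 15)² + 6238) + 3 = ((-37)² + 6238) + 3 = (1369 + 6238) + 3 = 7607 + 3 = 7610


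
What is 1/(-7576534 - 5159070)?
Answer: -1/12735604 ≈ -7.8520e-8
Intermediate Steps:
1/(-7576534 - 5159070) = 1/(-12735604) = -1/12735604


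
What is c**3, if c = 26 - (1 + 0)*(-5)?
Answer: 29791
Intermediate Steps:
c = 31 (c = 26 - (-5) = 26 - 1*(-5) = 26 + 5 = 31)
c**3 = 31**3 = 29791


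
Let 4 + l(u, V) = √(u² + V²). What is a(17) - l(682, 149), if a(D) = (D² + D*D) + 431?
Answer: 1013 - 5*√19493 ≈ 314.91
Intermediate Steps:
l(u, V) = -4 + √(V² + u²) (l(u, V) = -4 + √(u² + V²) = -4 + √(V² + u²))
a(D) = 431 + 2*D² (a(D) = (D² + D²) + 431 = 2*D² + 431 = 431 + 2*D²)
a(17) - l(682, 149) = (431 + 2*17²) - (-4 + √(149² + 682²)) = (431 + 2*289) - (-4 + √(22201 + 465124)) = (431 + 578) - (-4 + √487325) = 1009 - (-4 + 5*√19493) = 1009 + (4 - 5*√19493) = 1013 - 5*√19493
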